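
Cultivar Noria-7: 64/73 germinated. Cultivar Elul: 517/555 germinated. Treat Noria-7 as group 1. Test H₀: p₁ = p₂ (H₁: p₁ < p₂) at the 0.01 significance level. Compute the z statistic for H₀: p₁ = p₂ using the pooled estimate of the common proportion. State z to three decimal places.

p̂₁ = 64/73 ≈ 0.87671, p̂₂ = 517/555 ≈ 0.93153.
Pooled p̂ = (64+517)/(73+555) = 581/628 = 0.92516.
SE = √(p̂(1−p̂)(1/n₁+1/n₂)) = √(0.92516·0.07484·0.0155004) = √(0.00107324) = 0.03276.
z = (0.87671 − 0.93153)/0.03276 = -0.05482/0.03276 = -1.673.
p-value = P(Z < -1.673) ≈ 0.0471; since p > α = 0.01, fail to reject H₀.

z = -1.673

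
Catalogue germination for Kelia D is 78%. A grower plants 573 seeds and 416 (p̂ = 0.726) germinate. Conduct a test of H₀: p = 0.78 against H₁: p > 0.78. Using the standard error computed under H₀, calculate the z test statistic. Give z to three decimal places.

z = -3.120

p̂ = 416/573 = 0.72600.
SE = √(p₀(1−p₀)/n) = √(0.1716/573) = 0.01731.
z = (0.72600 − 0.78)/0.01731 = -0.05400/0.01731 = -3.120.
p-value = P(Z > -3.120) ≈ 0.9991.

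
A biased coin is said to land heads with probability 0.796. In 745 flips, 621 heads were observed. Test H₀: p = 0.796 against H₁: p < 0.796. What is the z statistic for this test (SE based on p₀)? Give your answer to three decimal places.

p̂ = 621/745 ≈ 0.833557.
Under H₀, SE = √(0.796·0.204/745) = √(0.000217965) = 0.014764.
z = (0.833557 − 0.796)/0.014764 = 0.037557/0.014764 = 2.544.

z = 2.544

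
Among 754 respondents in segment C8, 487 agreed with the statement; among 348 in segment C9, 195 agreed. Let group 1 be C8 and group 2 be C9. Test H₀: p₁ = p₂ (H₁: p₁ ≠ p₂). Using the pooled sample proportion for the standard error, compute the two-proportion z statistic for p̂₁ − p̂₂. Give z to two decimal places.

p̂₁ = 487/754 = 0.6459, p̂₂ = 195/348 = 0.5603.
Pooled p̂ = (487+195)/(754+348) = 682/1102 = 0.6189.
SE = √(p̂(1−p̂)(1/n₁+1/n₂)) = √(0.6189·0.3811·0.00419982) = √(0.000990607) = 0.0315.
z = (0.6459 − 0.5603)/0.0315 = 0.0856/0.0315 = 2.72.
p-value = 2·P(Z > 2.718) ≈ 0.0066.

z = 2.72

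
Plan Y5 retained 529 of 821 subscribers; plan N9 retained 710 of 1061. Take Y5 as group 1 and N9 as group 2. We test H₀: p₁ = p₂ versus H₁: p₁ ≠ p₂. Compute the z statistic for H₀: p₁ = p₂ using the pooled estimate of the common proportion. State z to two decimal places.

p̂₁ = 529/821 = 0.6443, p̂₂ = 710/1061 = 0.6692.
Pooled p̂ = (529+710)/(821+1061) = 1239/1882 = 0.6583.
SE = √(p̂(1−p̂)(1/n₁+1/n₂)) = √(0.6583·0.3417·0.00216053) = √(0.000485964) = 0.0220.
z = (0.6443 − 0.6692)/0.0220 = -0.0249/0.0220 = -1.13.

z = -1.13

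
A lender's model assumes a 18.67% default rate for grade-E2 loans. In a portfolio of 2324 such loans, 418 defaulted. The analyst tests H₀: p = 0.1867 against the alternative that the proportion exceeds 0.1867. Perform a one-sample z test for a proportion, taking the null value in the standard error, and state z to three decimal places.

z = -0.846

p̂ = 418/2324 ≈ 0.179862.
Under H₀, SE = √(0.1867·0.8133/2324) = √(6.5337e-05) = 0.008083.
z = (0.179862 − 0.1867)/0.008083 = -0.006838/0.008083 = -0.846.
p-value = P(Z > -0.846) ≈ 0.8012.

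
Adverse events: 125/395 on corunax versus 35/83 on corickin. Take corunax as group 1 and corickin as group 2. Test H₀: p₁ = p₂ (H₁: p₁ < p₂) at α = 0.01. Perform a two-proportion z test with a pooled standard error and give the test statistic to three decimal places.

p̂₁ = 125/395 ≈ 0.31646, p̂₂ = 35/83 ≈ 0.42169.
Pooled p̂ = (125+35)/(395+83) = 160/478 = 0.33473.
SE = √(0.222685 × 0.0145798) = 0.05698.
z = (0.31646 − 0.42169)/0.05698 = -0.10523/0.05698 = -1.847.
p-value = P(Z < -1.847) ≈ 0.0324, so at α = 0.01 we fail to reject H₀.

z = -1.847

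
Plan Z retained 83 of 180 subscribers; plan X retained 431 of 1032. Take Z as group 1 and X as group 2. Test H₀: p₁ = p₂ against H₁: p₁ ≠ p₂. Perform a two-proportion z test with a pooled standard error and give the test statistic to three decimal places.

p̂₁ = 83/180 = 0.46111, p̂₂ = 431/1032 = 0.41764.
Pooled p̂ = (83+431)/(180+1032) = 514/1212 = 0.42409.
SE = √(p̂(1−p̂)(1/n₁+1/n₂)) = √(0.42409·0.57591·0.00652455) = √(0.00159354) = 0.03992.
z = (0.46111 − 0.41764)/0.03992 = 0.04347/0.03992 = 1.089.
Two-sided p-value ≈ 2·Φ(−1.089) = 0.2761.

z = 1.089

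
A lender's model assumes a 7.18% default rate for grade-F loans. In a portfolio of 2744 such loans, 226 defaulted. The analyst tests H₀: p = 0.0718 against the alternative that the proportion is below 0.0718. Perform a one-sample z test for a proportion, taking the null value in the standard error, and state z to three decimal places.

z = 2.143

p̂ = 226/2744 = 0.082362.
SE = √(p₀(1−p₀)/n) = √(0.066645/2744) = 0.004928.
z = (0.082362 − 0.0718)/0.004928 = 0.010562/0.004928 = 2.143.
p-value = P(Z < 2.143) ≈ 0.9839.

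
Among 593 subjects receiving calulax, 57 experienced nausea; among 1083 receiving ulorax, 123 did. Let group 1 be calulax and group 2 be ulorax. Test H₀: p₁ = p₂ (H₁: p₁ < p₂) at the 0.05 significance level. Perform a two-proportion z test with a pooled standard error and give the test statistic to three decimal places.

z = -1.103

p̂₁ = 57/593 ≈ 0.09612, p̂₂ = 123/1083 ≈ 0.11357.
Pooled p̂ = (57+123)/(593+1083) = 180/1676 = 0.10740.
SE = √(0.0958641 × 0.0026097) = 0.01582.
z = (0.09612 − 0.11357)/0.01582 = -0.01745/0.01582 = -1.103.
p-value = P(Z < -1.103) ≈ 0.1349; since p > α = 0.05, fail to reject H₀.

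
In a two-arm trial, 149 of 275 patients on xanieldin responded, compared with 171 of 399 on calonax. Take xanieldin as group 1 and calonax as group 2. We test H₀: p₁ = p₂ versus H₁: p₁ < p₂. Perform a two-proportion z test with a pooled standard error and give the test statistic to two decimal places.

z = 2.89

p̂₁ = 149/275 = 0.54182, p̂₂ = 171/399 = 0.42857.
Pooled p̂ = (149+171)/(275+399) = 320/674 = 0.47478.
SE = √(0.249364 × 0.00614263) = 0.03914.
z = (0.54182 − 0.42857)/0.03914 = 0.11325/0.03914 = 2.89.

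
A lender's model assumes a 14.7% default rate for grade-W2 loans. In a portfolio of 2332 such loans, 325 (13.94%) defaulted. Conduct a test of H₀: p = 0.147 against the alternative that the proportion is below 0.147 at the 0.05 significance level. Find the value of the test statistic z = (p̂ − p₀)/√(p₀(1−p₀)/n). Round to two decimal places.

p̂ = 325/2332 ≈ 0.1394.
Standard error under H₀: √(0.147×0.853/2332) = 0.0073.
z = (0.1394 − 0.147)/0.0073 = -0.0076/0.0073 = -1.04.
p-value = P(Z < -1.041) ≈ 0.1489; since p > α = 0.05, fail to reject H₀.

z = -1.04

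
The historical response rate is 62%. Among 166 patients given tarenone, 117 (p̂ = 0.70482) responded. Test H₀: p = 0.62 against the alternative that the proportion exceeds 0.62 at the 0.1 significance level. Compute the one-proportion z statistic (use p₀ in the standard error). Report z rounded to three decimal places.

z = 2.251

p̂ = 117/166 ≈ 0.704819.
SE = √(p₀(1−p₀)/n) = √(0.2356/166) = 0.037673.
z = (0.704819 − 0.62)/0.037673 = 0.084819/0.037673 = 2.251.
p-value = P(Z > 2.251) ≈ 0.0122; since p < α = 0.1, reject H₀.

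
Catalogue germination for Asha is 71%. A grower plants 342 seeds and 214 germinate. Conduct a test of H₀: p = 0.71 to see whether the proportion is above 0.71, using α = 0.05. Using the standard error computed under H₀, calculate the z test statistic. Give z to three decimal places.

p̂ = 214/342 ≈ 0.62573.
Standard error under H₀: √(0.71×0.29/342) = 0.02454.
z = (0.62573 − 0.71)/0.02454 = -0.08427/0.02454 = -3.434.
p-value = P(Z > -3.434) ≈ 0.9997; since p > α = 0.05, fail to reject H₀.

z = -3.434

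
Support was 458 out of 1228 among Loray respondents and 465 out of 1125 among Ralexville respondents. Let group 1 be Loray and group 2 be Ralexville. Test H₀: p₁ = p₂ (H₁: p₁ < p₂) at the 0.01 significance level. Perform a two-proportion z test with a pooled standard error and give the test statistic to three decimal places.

z = -2.003

p̂₁ = 458/1228 = 0.37296, p̂₂ = 465/1125 = 0.41333.
Pooled p̂ = (458+465)/(1228+1125) = 923/2353 = 0.39227.
SE = √(p̂(1−p̂)(1/n₁+1/n₂)) = √(0.39227·0.60773·0.00170322) = √(0.000406036) = 0.02015.
z = (0.37296 − 0.41333)/0.02015 = -0.04037/0.02015 = -2.003.
p-value = P(Z < -2.003) ≈ 0.0226. With α = 0.01, fail to reject H₀.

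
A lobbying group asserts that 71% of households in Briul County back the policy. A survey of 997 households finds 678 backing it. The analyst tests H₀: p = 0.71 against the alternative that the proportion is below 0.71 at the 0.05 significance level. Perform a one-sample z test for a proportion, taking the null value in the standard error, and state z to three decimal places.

p̂ = 678/997 ≈ 0.68004.
SE = √(p₀(1−p₀)/n) = √(0.2059/997) = 0.01437.
z = (0.68004 − 0.71)/0.01437 = -0.02996/0.01437 = -2.085.
p-value = P(Z < -2.085) ≈ 0.0185. With α = 0.05, reject H₀.

z = -2.085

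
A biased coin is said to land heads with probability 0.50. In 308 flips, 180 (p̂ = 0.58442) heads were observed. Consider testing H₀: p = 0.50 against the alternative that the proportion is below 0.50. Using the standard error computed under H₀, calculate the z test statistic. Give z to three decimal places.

p̂ = 180/308 ≈ 0.58442.
Standard error under H₀: √(0.5×0.5/308) = 0.02849.
z = (0.58442 − 0.5)/0.02849 = 0.08442/0.02849 = 2.963.
p-value = P(Z < 2.963) ≈ 0.9985.

z = 2.963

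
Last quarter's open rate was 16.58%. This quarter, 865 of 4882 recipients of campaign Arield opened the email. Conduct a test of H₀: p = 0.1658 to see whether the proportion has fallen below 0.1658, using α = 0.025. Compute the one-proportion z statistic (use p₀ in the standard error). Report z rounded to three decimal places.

z = 2.138

p̂ = 865/4882 ≈ 0.177181.
Under H₀, SE = √(0.1658·0.8342/4882) = √(2.83307e-05) = 0.005323.
z = (0.177181 − 0.1658)/0.005323 = 0.011381/0.005323 = 2.138.
p-value = P(Z < 2.138) ≈ 0.9838. With α = 0.025, fail to reject H₀.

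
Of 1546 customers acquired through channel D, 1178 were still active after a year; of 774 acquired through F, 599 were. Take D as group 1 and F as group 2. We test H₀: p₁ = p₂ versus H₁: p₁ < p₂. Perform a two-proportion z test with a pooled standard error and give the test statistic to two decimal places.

p̂₁ = 1178/1546 = 0.7620, p̂₂ = 599/774 = 0.7739.
Pooled p̂ = (1178+599)/(1546+774) = 1777/2320 = 0.7659.
SE = √(0.179272 × 0.00193882) = 0.0186.
z = (0.7620 − 0.7739)/0.0186 = -0.0119/0.0186 = -0.64.

z = -0.64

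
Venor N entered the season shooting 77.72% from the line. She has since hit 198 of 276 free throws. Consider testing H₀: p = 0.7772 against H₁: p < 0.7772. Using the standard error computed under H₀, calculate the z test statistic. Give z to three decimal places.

z = -2.388

p̂ = 198/276 = 0.71739.
Standard error under H₀: √(0.7772×0.2228/276) = 0.02505.
z = (0.71739 − 0.7772)/0.02505 = -0.05981/0.02505 = -2.388.
p-value = P(Z < -2.388) ≈ 0.0085.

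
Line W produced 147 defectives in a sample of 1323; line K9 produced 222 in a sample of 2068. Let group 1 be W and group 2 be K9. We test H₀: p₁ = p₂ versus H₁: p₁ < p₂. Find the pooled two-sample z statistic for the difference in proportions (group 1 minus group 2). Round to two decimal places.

z = 0.34

p̂₁ = 147/1323 ≈ 0.1111, p̂₂ = 222/2068 ≈ 0.1074.
Pooled p̂ = (147+222)/(1323+2068) = 369/3391 = 0.1088.
SE = √(p̂(1−p̂)(1/n₁+1/n₂)) = √(0.1088·0.8912·0.00123942) = √(0.000120194) = 0.0110.
z = (0.1111 − 0.1074)/0.0110 = 0.0037/0.0110 = 0.34.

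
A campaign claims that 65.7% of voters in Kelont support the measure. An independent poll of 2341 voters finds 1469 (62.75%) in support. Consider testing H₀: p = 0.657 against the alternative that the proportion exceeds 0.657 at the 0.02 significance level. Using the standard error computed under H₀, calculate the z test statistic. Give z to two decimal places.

z = -3.01

p̂ = 1469/2341 ≈ 0.6275.
Under H₀, SE = √(0.657·0.343/2341) = √(9.62627e-05) = 0.0098.
z = (0.6275 − 0.657)/0.0098 = -0.0295/0.0098 = -3.01.
p-value = P(Z > -3.006) ≈ 0.9987; since p > α = 0.02, fail to reject H₀.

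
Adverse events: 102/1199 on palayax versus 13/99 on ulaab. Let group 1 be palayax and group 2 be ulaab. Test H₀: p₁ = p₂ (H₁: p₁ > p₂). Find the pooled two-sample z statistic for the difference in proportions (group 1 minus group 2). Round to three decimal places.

p̂₁ = 102/1199 = 0.08507, p̂₂ = 13/99 = 0.13131.
Pooled p̂ = (102+13)/(1199+99) = 115/1298 = 0.08860.
SE = √(0.0807483 × 0.010935) = 0.02972.
z = (0.08507 − 0.13131)/0.02972 = -0.04624/0.02972 = -1.556.
p-value = P(Z > -1.556) ≈ 0.9402.

z = -1.556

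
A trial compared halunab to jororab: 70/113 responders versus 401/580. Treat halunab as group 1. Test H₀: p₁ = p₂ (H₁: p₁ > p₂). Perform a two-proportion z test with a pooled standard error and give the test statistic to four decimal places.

p̂₁ = 70/113 ≈ 0.619469, p̂₂ = 401/580 ≈ 0.691379.
Pooled p̂ = (70+401)/(113+580) = 471/693 = 0.679654.
SE = √(0.217725 × 0.0105737) = 0.047981.
z = (0.619469 − 0.691379)/0.047981 = -0.071910/0.047981 = -1.4987.

z = -1.4987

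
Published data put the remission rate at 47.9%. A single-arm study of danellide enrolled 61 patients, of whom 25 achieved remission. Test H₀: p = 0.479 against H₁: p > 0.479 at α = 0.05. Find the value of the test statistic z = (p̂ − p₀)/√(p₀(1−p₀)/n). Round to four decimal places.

p̂ = 25/61 = 0.409836.
Under H₀, SE = √(0.479·0.521/61) = √(0.00409113) = 0.063962.
z = (0.409836 − 0.479)/0.063962 = -0.069164/0.063962 = -1.0813.
p-value = P(Z > -1.081) ≈ 0.8602. With α = 0.05, fail to reject H₀.

z = -1.0813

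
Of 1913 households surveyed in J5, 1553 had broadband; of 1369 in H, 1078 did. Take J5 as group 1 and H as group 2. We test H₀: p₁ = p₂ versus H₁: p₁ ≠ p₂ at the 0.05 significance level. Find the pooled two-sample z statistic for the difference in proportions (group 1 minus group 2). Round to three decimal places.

z = 1.727

p̂₁ = 1553/1913 = 0.811814, p̂₂ = 1078/1369 = 0.787436.
Pooled p̂ = (1553+1078)/(1913+1369) = 2631/3282 = 0.801645.
SE = √(0.15901 × 0.0012532) = 0.014116.
z = (0.811814 − 0.787436)/0.014116 = 0.024378/0.014116 = 1.727.
Two-sided p-value ≈ 2·Φ(−1.727) = 0.0842. With α = 0.05, fail to reject H₀.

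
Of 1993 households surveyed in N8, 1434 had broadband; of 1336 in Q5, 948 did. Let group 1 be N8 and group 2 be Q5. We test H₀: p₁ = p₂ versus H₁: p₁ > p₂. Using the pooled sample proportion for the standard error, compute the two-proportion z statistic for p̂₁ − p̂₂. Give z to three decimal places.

z = 0.623

p̂₁ = 1434/1993 ≈ 0.71952, p̂₂ = 948/1336 ≈ 0.70958.
Pooled p̂ = (1434+948)/(1993+1336) = 2382/3329 = 0.71553.
SE = √(0.203547 × 0.00125026) = 0.01595.
z = (0.71952 − 0.70958)/0.01595 = 0.00994/0.01595 = 0.623.
p-value = P(Z > 0.623) ≈ 0.2667.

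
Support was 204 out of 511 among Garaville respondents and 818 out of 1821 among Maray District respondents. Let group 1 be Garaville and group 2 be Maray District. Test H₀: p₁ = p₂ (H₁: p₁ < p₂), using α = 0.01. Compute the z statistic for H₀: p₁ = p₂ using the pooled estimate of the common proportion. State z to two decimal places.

p̂₁ = 204/511 ≈ 0.39922, p̂₂ = 818/1821 ≈ 0.44920.
Pooled p̂ = (204+818)/(511+1821) = 1022/2332 = 0.43825.
SE = √(p̂(1−p̂)(1/n₁+1/n₂)) = √(0.43825·0.56175·0.0025061) = √(0.000616968) = 0.02484.
z = (0.39922 − 0.44920)/0.02484 = -0.04998/0.02484 = -2.01.
p-value = P(Z < -2.012) ≈ 0.0221. With α = 0.01, fail to reject H₀.

z = -2.01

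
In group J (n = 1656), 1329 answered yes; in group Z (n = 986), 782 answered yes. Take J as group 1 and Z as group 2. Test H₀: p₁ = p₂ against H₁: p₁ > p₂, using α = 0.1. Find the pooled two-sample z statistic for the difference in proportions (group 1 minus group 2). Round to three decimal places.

p̂₁ = 1329/1656 = 0.802536, p̂₂ = 782/986 = 0.793103.
Pooled p̂ = (1329+782)/(1656+986) = 2111/2642 = 0.799016.
SE = √(p̂(1−p̂)(1/n₁+1/n₂)) = √(0.799016·0.200984·0.00161806) = √(0.000259844) = 0.016120.
z = (0.802536 − 0.793103)/0.016120 = 0.009433/0.016120 = 0.585.
p-value = P(Z > 0.585) ≈ 0.2792. With α = 0.1, fail to reject H₀.

z = 0.585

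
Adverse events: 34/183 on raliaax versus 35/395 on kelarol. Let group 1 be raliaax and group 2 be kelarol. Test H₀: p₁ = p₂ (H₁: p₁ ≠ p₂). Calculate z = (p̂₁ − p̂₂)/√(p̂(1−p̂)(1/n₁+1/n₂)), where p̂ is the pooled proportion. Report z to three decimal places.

z = 3.352

p̂₁ = 34/183 = 0.18579, p̂₂ = 35/395 = 0.08861.
Pooled p̂ = (34+35)/(183+395) = 69/578 = 0.11938.
SE = √(0.105126 × 0.00799613) = 0.02899.
z = (0.18579 − 0.08861)/0.02899 = 0.09718/0.02899 = 3.352.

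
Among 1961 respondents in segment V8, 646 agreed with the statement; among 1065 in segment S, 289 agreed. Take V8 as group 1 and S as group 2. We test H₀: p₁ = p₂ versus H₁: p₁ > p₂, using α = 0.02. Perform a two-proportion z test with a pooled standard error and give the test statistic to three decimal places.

p̂₁ = 646/1961 = 0.32942, p̂₂ = 289/1065 = 0.27136.
Pooled p̂ = (646+289)/(1961+1065) = 935/3026 = 0.30899.
SE = √(p̂(1−p̂)(1/n₁+1/n₂)) = √(0.30899·0.69101·0.00144891) = √(0.000309364) = 0.01759.
z = (0.32942 − 0.27136)/0.01759 = 0.05806/0.01759 = 3.301.
p-value = P(Z > 3.301) ≈ 0.0005, so at α = 0.02 we reject H₀.

z = 3.301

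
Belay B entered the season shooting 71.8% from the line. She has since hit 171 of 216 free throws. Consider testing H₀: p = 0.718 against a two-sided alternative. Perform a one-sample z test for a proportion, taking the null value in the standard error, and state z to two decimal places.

p̂ = 171/216 = 0.7917.
SE = √(p₀(1−p₀)/n) = √(0.20248/216) = 0.0306.
z = (0.7917 − 0.718)/0.0306 = 0.0737/0.0306 = 2.41.
p-value = 2·P(Z > 2.406) ≈ 0.0161.

z = 2.41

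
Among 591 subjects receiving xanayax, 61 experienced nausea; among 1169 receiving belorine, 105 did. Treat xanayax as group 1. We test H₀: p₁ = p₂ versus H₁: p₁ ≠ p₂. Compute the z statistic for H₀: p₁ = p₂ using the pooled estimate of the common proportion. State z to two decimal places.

z = 0.91

p̂₁ = 61/591 ≈ 0.1032, p̂₂ = 105/1169 ≈ 0.0898.
Pooled p̂ = (61+105)/(591+1169) = 166/1760 = 0.0943.
SE = √(0.0854223 × 0.00254748) = 0.0148.
z = (0.1032 − 0.0898)/0.0148 = 0.0134/0.0148 = 0.91.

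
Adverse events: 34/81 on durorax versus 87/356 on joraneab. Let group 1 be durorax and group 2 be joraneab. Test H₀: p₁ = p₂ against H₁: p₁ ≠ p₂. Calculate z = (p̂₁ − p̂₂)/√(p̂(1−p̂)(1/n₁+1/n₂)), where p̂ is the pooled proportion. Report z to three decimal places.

z = 3.184

p̂₁ = 34/81 = 0.41975, p̂₂ = 87/356 = 0.24438.
Pooled p̂ = (34+87)/(81+356) = 121/437 = 0.27689.
SE = √(p̂(1−p̂)(1/n₁+1/n₂)) = √(0.27689·0.72311·0.0151547) = √(0.00303428) = 0.05508.
z = (0.41975 − 0.24438)/0.05508 = 0.17537/0.05508 = 3.184.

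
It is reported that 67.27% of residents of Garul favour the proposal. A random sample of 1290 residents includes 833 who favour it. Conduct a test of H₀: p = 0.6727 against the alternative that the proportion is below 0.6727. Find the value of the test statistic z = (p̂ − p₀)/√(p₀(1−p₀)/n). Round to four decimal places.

z = -2.0639

p̂ = 833/1290 ≈ 0.6457364.
SE = √(p₀(1−p₀)/n) = √(0.22017/1290) = 0.0130644.
z = (0.6457364 − 0.6727)/0.0130644 = -0.0269636/0.0130644 = -2.0639.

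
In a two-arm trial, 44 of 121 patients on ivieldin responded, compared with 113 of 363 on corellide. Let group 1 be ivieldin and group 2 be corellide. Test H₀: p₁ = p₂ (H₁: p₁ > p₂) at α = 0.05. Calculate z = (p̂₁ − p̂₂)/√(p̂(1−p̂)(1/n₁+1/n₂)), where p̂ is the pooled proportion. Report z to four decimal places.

z = 1.0651

p̂₁ = 44/121 ≈ 0.363636, p̂₂ = 113/363 ≈ 0.311295.
Pooled p̂ = (44+113)/(121+363) = 157/484 = 0.324380.
SE = √(0.219158 × 0.0110193) = 0.049142.
z = (0.363636 − 0.311295)/0.049142 = 0.052341/0.049142 = 1.0651.
p-value = P(Z > 1.065) ≈ 0.1434; since p > α = 0.05, fail to reject H₀.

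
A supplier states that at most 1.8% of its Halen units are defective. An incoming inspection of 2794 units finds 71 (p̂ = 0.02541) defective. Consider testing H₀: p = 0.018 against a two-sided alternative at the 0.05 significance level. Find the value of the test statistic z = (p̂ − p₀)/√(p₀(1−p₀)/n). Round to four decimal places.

p̂ = 71/2794 = 0.0254116.
Standard error under H₀: √(0.018×0.982/2794) = 0.0025152.
z = (0.0254116 − 0.018)/0.0025152 = 0.0074116/0.0025152 = 2.9467.
p-value = 2·P(Z > 2.947) ≈ 0.0032; since p < α = 0.05, reject H₀.

z = 2.9467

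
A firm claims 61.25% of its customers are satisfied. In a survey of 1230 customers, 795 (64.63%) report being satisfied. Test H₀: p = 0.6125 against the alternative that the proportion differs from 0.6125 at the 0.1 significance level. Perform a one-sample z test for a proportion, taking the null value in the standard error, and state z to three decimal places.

p̂ = 795/1230 ≈ 0.64634.
SE = √(p₀(1−p₀)/n) = √(0.23734/1230) = 0.01389.
z = (0.64634 − 0.6125)/0.01389 = 0.03384/0.01389 = 2.436.
p-value = 2·P(Z > 2.436) ≈ 0.0148. With α = 0.1, reject H₀.

z = 2.436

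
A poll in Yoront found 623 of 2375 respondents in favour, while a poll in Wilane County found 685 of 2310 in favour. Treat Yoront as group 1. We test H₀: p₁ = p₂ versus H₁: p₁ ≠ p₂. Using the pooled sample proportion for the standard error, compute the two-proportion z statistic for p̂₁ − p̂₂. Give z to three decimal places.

p̂₁ = 623/2375 ≈ 0.26232, p̂₂ = 685/2310 ≈ 0.29654.
Pooled p̂ = (623+685)/(2375+2310) = 1308/4685 = 0.27919.
SE = √(0.201242 × 0.000853953) = 0.01311.
z = (0.26232 − 0.29654)/0.01311 = -0.03422/0.01311 = -2.610.
p-value = 2·P(Z > 2.610) ≈ 0.0090.

z = -2.610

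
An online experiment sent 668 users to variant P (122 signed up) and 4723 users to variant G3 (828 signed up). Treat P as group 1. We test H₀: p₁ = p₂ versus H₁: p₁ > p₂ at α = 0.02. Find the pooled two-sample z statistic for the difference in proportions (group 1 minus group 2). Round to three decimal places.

z = 0.465

p̂₁ = 122/668 = 0.18263, p̂₂ = 828/4723 = 0.17531.
Pooled p̂ = (122+828)/(668+4723) = 950/5391 = 0.17622.
SE = √(p̂(1−p̂)(1/n₁+1/n₂)) = √(0.17622·0.82378·0.00170874) = √(0.000248051) = 0.01575.
z = (0.18263 − 0.17531)/0.01575 = 0.00732/0.01575 = 0.465.
p-value = P(Z > 0.465) ≈ 0.3210, so at α = 0.02 we fail to reject H₀.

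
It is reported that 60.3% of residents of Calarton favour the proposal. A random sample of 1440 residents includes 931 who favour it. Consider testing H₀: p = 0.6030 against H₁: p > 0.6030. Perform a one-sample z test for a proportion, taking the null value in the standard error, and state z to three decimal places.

p̂ = 931/1440 ≈ 0.646528.
Standard error under H₀: √(0.603×0.397/1440) = 0.012894.
z = (0.646528 − 0.603)/0.012894 = 0.043528/0.012894 = 3.376.

z = 3.376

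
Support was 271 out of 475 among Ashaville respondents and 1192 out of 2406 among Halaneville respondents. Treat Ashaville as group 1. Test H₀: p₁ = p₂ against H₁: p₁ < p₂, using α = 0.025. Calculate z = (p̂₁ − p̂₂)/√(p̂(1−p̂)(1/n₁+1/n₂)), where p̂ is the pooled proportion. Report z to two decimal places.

p̂₁ = 271/475 = 0.5705, p̂₂ = 1192/2406 = 0.4954.
Pooled p̂ = (271+1192)/(475+2406) = 1463/2881 = 0.5078.
SE = √(0.249939 × 0.00252089) = 0.0251.
z = (0.5705 − 0.4954)/0.0251 = 0.0751/0.0251 = 2.99.
p-value = P(Z < 2.992) ≈ 0.9986, so at α = 0.025 we fail to reject H₀.

z = 2.99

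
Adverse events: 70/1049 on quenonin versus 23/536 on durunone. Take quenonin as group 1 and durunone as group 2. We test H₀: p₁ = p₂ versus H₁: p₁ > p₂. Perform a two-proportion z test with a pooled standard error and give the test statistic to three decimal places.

z = 1.909

p̂₁ = 70/1049 ≈ 0.06673, p̂₂ = 23/536 ≈ 0.04291.
Pooled p̂ = (70+23)/(1049+536) = 93/1585 = 0.05868.
SE = √(0.0552323 × 0.00281896) = 0.01248.
z = (0.06673 − 0.04291)/0.01248 = 0.02382/0.01248 = 1.909.
p-value = P(Z > 1.909) ≈ 0.0281.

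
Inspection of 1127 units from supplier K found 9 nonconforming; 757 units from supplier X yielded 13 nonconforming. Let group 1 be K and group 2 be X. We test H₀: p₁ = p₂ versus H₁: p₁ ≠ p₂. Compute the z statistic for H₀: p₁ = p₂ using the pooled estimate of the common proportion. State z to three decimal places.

z = -1.820

p̂₁ = 9/1127 = 0.007986, p̂₂ = 13/757 = 0.017173.
Pooled p̂ = (9+13)/(1127+757) = 22/1884 = 0.011677.
SE = √(0.0115409 × 0.00220832) = 0.005048.
z = (0.007986 − 0.017173)/0.005048 = -0.009187/0.005048 = -1.820.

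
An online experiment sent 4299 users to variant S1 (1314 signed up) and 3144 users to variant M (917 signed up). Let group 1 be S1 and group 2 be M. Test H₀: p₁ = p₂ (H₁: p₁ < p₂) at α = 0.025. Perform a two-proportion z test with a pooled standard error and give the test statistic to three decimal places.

z = 1.301

p̂₁ = 1314/4299 ≈ 0.305652, p̂₂ = 917/3144 ≈ 0.291667.
Pooled p̂ = (1314+917)/(4299+3144) = 2231/7443 = 0.299745.
SE = √(p̂(1−p̂)(1/n₁+1/n₂)) = √(0.299745·0.700255·0.000550678) = √(0.000115586) = 0.010751.
z = (0.305652 − 0.291667)/0.010751 = 0.013985/0.010751 = 1.301.
p-value = P(Z < 1.301) ≈ 0.9033, so at α = 0.025 we fail to reject H₀.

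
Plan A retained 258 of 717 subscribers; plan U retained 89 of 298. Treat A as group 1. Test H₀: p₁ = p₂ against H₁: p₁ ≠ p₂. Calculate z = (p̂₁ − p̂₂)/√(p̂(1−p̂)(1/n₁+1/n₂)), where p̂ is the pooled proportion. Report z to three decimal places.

p̂₁ = 258/717 ≈ 0.35983, p̂₂ = 89/298 ≈ 0.29866.
Pooled p̂ = (258+89)/(717+298) = 347/1015 = 0.34187.
SE = √(p̂(1−p̂)(1/n₁+1/n₂)) = √(0.34187·0.65813·0.0047504) = √(0.00106882) = 0.03269.
z = (0.35983 − 0.29866)/0.03269 = 0.06117/0.03269 = 1.871.

z = 1.871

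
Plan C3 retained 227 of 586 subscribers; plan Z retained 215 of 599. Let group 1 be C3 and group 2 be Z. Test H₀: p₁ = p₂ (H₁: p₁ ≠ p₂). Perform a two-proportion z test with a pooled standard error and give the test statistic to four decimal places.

p̂₁ = 227/586 = 0.3873720, p̂₂ = 215/599 = 0.3589316.
Pooled p̂ = (227+215)/(586+599) = 442/1185 = 0.3729958.
SE = √(0.23387 × 0.00337593) = 0.0280986.
z = (0.3873720 − 0.3589316)/0.0280986 = 0.0284404/0.0280986 = 1.0122.

z = 1.0122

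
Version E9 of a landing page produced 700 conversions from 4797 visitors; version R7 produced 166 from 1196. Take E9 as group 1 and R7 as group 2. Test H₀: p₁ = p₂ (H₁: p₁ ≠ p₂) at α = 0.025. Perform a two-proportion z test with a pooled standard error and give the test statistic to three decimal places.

p̂₁ = 700/4797 ≈ 0.14592, p̂₂ = 166/1196 ≈ 0.13880.
Pooled p̂ = (700+166)/(4797+1196) = 866/5993 = 0.14450.
SE = √(0.123621 × 0.00104458) = 0.01136.
z = (0.14592 − 0.13880)/0.01136 = 0.00712/0.01136 = 0.627.
Two-sided p-value ≈ 2·Φ(−0.627) = 0.5305; since p > α = 0.025, fail to reject H₀.

z = 0.627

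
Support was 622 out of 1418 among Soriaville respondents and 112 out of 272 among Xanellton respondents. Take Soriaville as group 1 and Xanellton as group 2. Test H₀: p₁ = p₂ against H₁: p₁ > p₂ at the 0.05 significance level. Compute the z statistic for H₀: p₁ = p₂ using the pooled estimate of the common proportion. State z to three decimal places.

p̂₁ = 622/1418 ≈ 0.438646, p̂₂ = 112/272 ≈ 0.411765.
Pooled p̂ = (622+112)/(1418+272) = 734/1690 = 0.434320.
SE = √(0.245686 × 0.00438169) = 0.032810.
z = (0.438646 − 0.411765)/0.032810 = 0.026881/0.032810 = 0.819.
p-value = P(Z > 0.819) ≈ 0.2063, so at α = 0.05 we fail to reject H₀.

z = 0.819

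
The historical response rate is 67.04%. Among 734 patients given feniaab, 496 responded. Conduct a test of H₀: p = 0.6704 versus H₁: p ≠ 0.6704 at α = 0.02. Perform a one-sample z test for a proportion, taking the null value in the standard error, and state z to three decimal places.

z = 0.308

p̂ = 496/734 ≈ 0.67575.
Under H₀, SE = √(0.6704·0.3296/734) = √(0.000301041) = 0.01735.
z = (0.67575 − 0.6704)/0.01735 = 0.00535/0.01735 = 0.308.
Two-sided p-value ≈ 2·Φ(−0.308) = 0.7578. With α = 0.02, fail to reject H₀.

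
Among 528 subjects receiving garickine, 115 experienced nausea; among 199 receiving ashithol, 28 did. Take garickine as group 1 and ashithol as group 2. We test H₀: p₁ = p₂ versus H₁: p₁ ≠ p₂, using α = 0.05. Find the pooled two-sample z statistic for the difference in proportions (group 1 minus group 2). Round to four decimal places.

z = 2.3318

p̂₁ = 115/528 = 0.2178030, p̂₂ = 28/199 = 0.1407035.
Pooled p̂ = (115+28)/(528+199) = 143/727 = 0.1966988.
SE = √(p̂(1−p̂)(1/n₁+1/n₂)) = √(0.1966988·0.8033012·0.00691907) = √(0.00109327) = 0.0330646.
z = (0.2178030 − 0.1407035)/0.0330646 = 0.0770995/0.0330646 = 2.3318.
p-value = 2·P(Z > 2.332) ≈ 0.0197, so at α = 0.05 we reject H₀.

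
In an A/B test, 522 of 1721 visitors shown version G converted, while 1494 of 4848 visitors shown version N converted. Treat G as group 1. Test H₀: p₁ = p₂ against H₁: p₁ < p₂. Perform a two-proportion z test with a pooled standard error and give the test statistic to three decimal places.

z = -0.375

p̂₁ = 522/1721 ≈ 0.303312, p̂₂ = 1494/4848 ≈ 0.308168.
Pooled p̂ = (522+1494)/(1721+4848) = 2016/6569 = 0.306896.
SE = √(0.212711 × 0.000787328) = 0.012941.
z = (0.303312 − 0.308168)/0.012941 = -0.004856/0.012941 = -0.375.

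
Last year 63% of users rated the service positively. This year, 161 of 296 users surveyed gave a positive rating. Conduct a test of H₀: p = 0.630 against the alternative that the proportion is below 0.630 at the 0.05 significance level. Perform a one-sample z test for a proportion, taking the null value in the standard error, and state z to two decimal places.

z = -3.07

p̂ = 161/296 = 0.54392.
SE = √(p₀(1−p₀)/n) = √(0.2331/296) = 0.02806.
z = (0.54392 − 0.63)/0.02806 = -0.08608/0.02806 = -3.07.
p-value = P(Z < -3.067) ≈ 0.0011, so at α = 0.05 we reject H₀.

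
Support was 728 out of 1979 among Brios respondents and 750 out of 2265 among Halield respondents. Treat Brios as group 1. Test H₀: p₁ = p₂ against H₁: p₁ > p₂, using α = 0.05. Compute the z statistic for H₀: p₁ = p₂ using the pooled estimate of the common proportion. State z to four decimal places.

p̂₁ = 728/1979 = 0.3678626, p̂₂ = 750/2265 = 0.3311258.
Pooled p̂ = (728+750)/(1979+2265) = 1478/4244 = 0.3482564.
SE = √(0.226974 × 0.000946807) = 0.0146595.
z = (0.3678626 − 0.3311258)/0.0146595 = 0.0367368/0.0146595 = 2.5060.
p-value = P(Z > 2.506) ≈ 0.0061, so at α = 0.05 we reject H₀.

z = 2.5060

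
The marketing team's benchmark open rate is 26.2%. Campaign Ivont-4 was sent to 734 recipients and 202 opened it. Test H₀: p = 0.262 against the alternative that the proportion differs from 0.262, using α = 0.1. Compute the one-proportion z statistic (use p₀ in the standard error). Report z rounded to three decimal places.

z = 0.814

p̂ = 202/734 ≈ 0.275204.
Standard error under H₀: √(0.262×0.738/734) = 0.016230.
z = (0.275204 − 0.262)/0.016230 = 0.013204/0.016230 = 0.814.
Two-sided p-value ≈ 2·Φ(−0.814) = 0.4159, so at α = 0.1 we fail to reject H₀.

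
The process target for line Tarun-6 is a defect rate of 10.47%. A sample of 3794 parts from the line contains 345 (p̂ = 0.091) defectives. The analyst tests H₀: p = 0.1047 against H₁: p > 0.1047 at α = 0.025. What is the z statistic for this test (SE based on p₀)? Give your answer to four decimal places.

z = -2.7697

p̂ = 345/3794 ≈ 0.0909331.
SE = √(p₀(1−p₀)/n) = √(0.093738/3794) = 0.0049706.
z = (0.0909331 − 0.1047)/0.0049706 = -0.0137669/0.0049706 = -2.7697.
p-value = P(Z > -2.770) ≈ 0.9972; since p > α = 0.025, fail to reject H₀.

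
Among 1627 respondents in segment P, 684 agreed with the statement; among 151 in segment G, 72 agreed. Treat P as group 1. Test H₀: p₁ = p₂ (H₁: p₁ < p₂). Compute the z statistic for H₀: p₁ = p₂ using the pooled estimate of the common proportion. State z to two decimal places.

p̂₁ = 684/1627 = 0.4204, p̂₂ = 72/151 = 0.4768.
Pooled p̂ = (684+72)/(1627+151) = 756/1778 = 0.4252.
SE = √(0.244404 × 0.00723714) = 0.0421.
z = (0.4204 − 0.4768)/0.0421 = -0.0564/0.0421 = -1.34.

z = -1.34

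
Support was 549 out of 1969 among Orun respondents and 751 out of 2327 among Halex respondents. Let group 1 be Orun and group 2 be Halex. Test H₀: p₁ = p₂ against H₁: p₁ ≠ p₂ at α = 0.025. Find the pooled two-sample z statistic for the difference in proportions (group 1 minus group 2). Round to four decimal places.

p̂₁ = 549/1969 ≈ 0.2788217, p̂₂ = 751/2327 ≈ 0.3227331.
Pooled p̂ = (549+751)/(1969+2327) = 1300/4296 = 0.3026071.
SE = √(p̂(1−p̂)(1/n₁+1/n₂)) = √(0.3026071·0.6973929·0.00093761) = √(0.000197869) = 0.0140666.
z = (0.2788217 − 0.3227331)/0.0140666 = -0.0439114/0.0140666 = -3.1217.
Two-sided p-value ≈ 2·Φ(−3.122) = 0.0018; since p < α = 0.025, reject H₀.

z = -3.1217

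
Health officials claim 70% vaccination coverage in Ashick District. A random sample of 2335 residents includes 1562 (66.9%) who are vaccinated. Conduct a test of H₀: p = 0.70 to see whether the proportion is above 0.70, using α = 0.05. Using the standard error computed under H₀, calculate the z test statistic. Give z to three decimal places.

p̂ = 1562/2335 = 0.668951.
Standard error under H₀: √(0.7×0.3/2335) = 0.009483.
z = (0.668951 − 0.7)/0.009483 = -0.031049/0.009483 = -3.274.
p-value = P(Z > -3.274) ≈ 0.9995, so at α = 0.05 we fail to reject H₀.

z = -3.274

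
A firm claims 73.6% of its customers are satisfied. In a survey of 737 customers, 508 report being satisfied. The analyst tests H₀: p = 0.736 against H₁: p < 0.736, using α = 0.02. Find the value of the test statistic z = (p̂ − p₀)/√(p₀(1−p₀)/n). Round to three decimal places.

p̂ = 508/737 ≈ 0.68928.
Under H₀, SE = √(0.736·0.264/737) = √(0.000263642) = 0.01624.
z = (0.68928 − 0.736)/0.01624 = -0.04672/0.01624 = -2.877.
p-value = P(Z < -2.877) ≈ 0.0020; since p < α = 0.02, reject H₀.

z = -2.877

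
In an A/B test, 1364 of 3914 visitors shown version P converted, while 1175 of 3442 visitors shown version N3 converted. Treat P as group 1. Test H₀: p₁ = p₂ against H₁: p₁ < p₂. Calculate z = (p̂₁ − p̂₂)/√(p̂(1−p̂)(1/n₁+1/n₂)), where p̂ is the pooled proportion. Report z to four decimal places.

z = 0.6410

p̂₁ = 1364/3914 = 0.3484926, p̂₂ = 1175/3442 = 0.3413713.
Pooled p̂ = (1364+1175)/(3914+3442) = 2539/7356 = 0.3451604.
SE = √(p̂(1−p̂)(1/n₁+1/n₂)) = √(0.3451604·0.6548396·0.000546022) = √(0.000123414) = 0.0111092.
z = (0.3484926 − 0.3413713)/0.0111092 = 0.0071213/0.0111092 = 0.6410.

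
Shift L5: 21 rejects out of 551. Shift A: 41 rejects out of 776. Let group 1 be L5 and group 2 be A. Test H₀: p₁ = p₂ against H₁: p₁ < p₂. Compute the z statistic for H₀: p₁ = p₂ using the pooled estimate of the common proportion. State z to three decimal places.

p̂₁ = 21/551 = 0.038113, p̂₂ = 41/776 = 0.052835.
Pooled p̂ = (21+41)/(551+776) = 62/1327 = 0.046722.
SE = √(0.044539 × 0.00310354) = 0.011757.
z = (0.038113 − 0.052835)/0.011757 = -0.014722/0.011757 = -1.252.

z = -1.252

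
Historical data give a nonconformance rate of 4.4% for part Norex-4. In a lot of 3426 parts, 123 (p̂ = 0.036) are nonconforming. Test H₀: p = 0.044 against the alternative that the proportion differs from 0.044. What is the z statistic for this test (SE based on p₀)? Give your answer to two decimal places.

z = -2.31

p̂ = 123/3426 = 0.0359.
SE = √(p₀(1−p₀)/n) = √(0.042064/3426) = 0.0035.
z = (0.0359 − 0.044)/0.0035 = -0.0081/0.0035 = -2.31.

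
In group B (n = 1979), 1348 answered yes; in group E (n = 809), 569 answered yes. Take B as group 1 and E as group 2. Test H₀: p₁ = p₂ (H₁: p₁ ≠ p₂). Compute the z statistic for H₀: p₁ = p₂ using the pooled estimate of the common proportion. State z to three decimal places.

z = -1.147

p̂₁ = 1348/1979 = 0.68115, p̂₂ = 569/809 = 0.70334.
Pooled p̂ = (1348+569)/(1979+809) = 1917/2788 = 0.68759.
SE = √(p̂(1−p̂)(1/n₁+1/n₂)) = √(0.68759·0.31241·0.0017414) = √(0.00037407) = 0.01934.
z = (0.68115 − 0.70334)/0.01934 = -0.02219/0.01934 = -1.147.
Two-sided p-value ≈ 2·Φ(−1.147) = 0.2514.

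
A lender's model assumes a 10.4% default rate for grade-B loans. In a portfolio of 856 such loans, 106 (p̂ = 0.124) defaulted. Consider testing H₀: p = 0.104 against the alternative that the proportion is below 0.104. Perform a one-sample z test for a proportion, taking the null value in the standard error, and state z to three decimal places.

p̂ = 106/856 ≈ 0.12383.
Under H₀, SE = √(0.104·0.896/856) = √(0.00010886) = 0.01043.
z = (0.12383 − 0.104)/0.01043 = 0.01983/0.01043 = 1.901.
p-value = P(Z < 1.901) ≈ 0.9713.

z = 1.901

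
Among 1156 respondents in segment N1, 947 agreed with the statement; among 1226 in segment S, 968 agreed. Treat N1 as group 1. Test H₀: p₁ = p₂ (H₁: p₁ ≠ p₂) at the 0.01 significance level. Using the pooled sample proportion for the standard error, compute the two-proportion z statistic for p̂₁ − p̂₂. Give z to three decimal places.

z = 1.821

p̂₁ = 947/1156 = 0.81920, p̂₂ = 968/1226 = 0.78956.
Pooled p̂ = (947+968)/(1156+1226) = 1915/2382 = 0.80395.
SE = √(0.157617 × 0.00168071) = 0.01628.
z = (0.81920 − 0.78956)/0.01628 = 0.02964/0.01628 = 1.821.
Two-sided p-value ≈ 2·Φ(−1.821) = 0.0686; since p > α = 0.01, fail to reject H₀.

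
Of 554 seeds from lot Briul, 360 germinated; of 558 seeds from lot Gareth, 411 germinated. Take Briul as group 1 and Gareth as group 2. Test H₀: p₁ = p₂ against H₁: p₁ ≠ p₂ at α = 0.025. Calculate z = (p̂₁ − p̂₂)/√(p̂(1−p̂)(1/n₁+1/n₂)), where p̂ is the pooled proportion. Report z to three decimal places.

z = -3.136

p̂₁ = 360/554 = 0.64982, p̂₂ = 411/558 = 0.73656.
Pooled p̂ = (360+411)/(554+558) = 771/1112 = 0.69335.
SE = √(p̂(1−p̂)(1/n₁+1/n₂)) = √(0.69335·0.30665·0.00359717) = √(0.000764821) = 0.02766.
z = (0.64982 − 0.73656)/0.02766 = -0.08674/0.02766 = -3.136.
Two-sided p-value ≈ 2·Φ(−3.136) = 0.0017. With α = 0.025, reject H₀.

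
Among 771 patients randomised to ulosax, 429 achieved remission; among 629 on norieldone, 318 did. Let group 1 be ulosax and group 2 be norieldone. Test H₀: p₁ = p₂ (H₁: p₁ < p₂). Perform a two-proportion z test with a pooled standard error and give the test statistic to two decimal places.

p̂₁ = 429/771 ≈ 0.5564, p̂₂ = 318/629 ≈ 0.5056.
Pooled p̂ = (429+318)/(771+629) = 747/1400 = 0.5336.
SE = √(0.248873 × 0.00288684) = 0.0268.
z = (0.5564 − 0.5056)/0.0268 = 0.0508/0.0268 = 1.90.

z = 1.90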